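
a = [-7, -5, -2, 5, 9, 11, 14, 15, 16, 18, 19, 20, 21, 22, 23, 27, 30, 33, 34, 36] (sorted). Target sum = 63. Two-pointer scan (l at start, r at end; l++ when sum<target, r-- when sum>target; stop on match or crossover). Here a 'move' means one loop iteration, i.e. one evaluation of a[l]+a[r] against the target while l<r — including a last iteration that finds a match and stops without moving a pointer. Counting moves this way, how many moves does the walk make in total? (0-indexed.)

16 moves

l=0 r=19: -7+36=29 <63, l++
l=1 r=19: -5+36=31 <63, l++
l=2 r=19: -2+36=34 <63, l++
l=3 r=19: 5+36=41 <63, l++
l=4 r=19: 9+36=45 <63, l++
l=5 r=19: 11+36=47 <63, l++
l=6 r=19: 14+36=50 <63, l++
l=7 r=19: 15+36=51 <63, l++
l=8 r=19: 16+36=52 <63, l++
l=9 r=19: 18+36=54 <63, l++
l=10 r=19: 19+36=55 <63, l++
l=11 r=19: 20+36=56 <63, l++
l=12 r=19: 21+36=57 <63, l++
l=13 r=19: 22+36=58 <63, l++
l=14 r=19: 23+36=59 <63, l++
l=15 r=19: 27+36=63, found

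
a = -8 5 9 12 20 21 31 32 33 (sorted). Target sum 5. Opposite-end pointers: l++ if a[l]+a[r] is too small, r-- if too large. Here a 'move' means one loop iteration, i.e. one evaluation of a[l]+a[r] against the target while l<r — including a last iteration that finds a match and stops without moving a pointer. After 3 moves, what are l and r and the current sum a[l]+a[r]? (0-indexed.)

l=0, r=5, sum=13

l=0 r=8: -8+33=25 >5, r--
l=0 r=7: -8+32=24 >5, r--
l=0 r=6: -8+31=23 >5, r--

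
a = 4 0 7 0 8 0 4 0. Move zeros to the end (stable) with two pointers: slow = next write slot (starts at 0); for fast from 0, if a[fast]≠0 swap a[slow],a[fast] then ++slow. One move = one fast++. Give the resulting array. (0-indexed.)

(s=0,f=0) a[fast]=4≠0 swap→a[0]=4 → slow++,fast++
(s=1,f=1) a[fast]=0 → fast++
(s=1,f=2) a[fast]=7≠0 swap→a[1]=7 → slow++,fast++
(s=2,f=3) a[fast]=0 → fast++
(s=2,f=4) a[fast]=8≠0 swap→a[2]=8 → slow++,fast++
(s=3,f=5) a[fast]=0 → fast++
(s=3,f=6) a[fast]=4≠0 swap→a[3]=4 → slow++,fast++
(s=4,f=7) a[fast]=0 → fast++

[4, 7, 8, 4, 0, 0, 0, 0]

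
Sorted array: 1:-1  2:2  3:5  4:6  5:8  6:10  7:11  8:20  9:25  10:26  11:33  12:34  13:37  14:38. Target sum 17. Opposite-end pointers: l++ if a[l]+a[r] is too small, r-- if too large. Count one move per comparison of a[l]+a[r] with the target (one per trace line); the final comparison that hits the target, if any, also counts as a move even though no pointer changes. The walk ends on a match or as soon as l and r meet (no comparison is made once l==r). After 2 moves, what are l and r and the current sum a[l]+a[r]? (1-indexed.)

l=1, r=12, sum=33

l=1 r=14: -1+38=37 >17, r--
l=1 r=13: -1+37=36 >17, r--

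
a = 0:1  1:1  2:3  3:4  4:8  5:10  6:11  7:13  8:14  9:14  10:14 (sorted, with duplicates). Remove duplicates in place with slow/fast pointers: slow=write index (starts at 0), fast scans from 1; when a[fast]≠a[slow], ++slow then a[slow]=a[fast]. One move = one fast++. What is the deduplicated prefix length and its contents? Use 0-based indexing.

slow=0 fast=1: a[fast]=1=a[slow] dup, fast++
slow=0 fast=2: a[fast]=3≠a[slow]=1 write a[1]=3, slow++,fast++
slow=1 fast=3: a[fast]=4≠a[slow]=3 write a[2]=4, slow++,fast++
slow=2 fast=4: a[fast]=8≠a[slow]=4 write a[3]=8, slow++,fast++
slow=3 fast=5: a[fast]=10≠a[slow]=8 write a[4]=10, slow++,fast++
slow=4 fast=6: a[fast]=11≠a[slow]=10 write a[5]=11, slow++,fast++
slow=5 fast=7: a[fast]=13≠a[slow]=11 write a[6]=13, slow++,fast++
slow=6 fast=8: a[fast]=14≠a[slow]=13 write a[7]=14, slow++,fast++
slow=7 fast=9: a[fast]=14=a[slow] dup, fast++
slow=7 fast=10: a[fast]=14=a[slow] dup, fast++

length 8; prefix = [1, 3, 4, 8, 10, 11, 13, 14]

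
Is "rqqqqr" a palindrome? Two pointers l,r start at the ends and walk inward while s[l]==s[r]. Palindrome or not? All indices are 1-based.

palindrome

[1,6] 'r'=='r' → l++,r--
[2,5] 'q'=='q' → l++,r--
[3,4] 'q'=='q' → l++,r--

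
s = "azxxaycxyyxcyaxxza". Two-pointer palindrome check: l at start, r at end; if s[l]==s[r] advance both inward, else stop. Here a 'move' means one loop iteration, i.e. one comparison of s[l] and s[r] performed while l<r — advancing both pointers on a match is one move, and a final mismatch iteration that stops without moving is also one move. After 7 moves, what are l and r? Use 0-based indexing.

[0,17] 'a'=='a' → l++,r--
[1,16] 'z'=='z' → l++,r--
[2,15] 'x'=='x' → l++,r--
[3,14] 'x'=='x' → l++,r--
[4,13] 'a'=='a' → l++,r--
[5,12] 'y'=='y' → l++,r--
[6,11] 'c'=='c' → l++,r--

l=7, r=10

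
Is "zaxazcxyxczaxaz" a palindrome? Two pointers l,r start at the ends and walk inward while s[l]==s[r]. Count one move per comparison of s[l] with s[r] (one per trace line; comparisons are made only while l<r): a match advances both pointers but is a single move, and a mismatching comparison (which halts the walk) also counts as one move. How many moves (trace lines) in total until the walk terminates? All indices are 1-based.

[1,15] 'z'=='z' → l++,r--
[2,14] 'a'=='a' → l++,r--
[3,13] 'x'=='x' → l++,r--
[4,12] 'a'=='a' → l++,r--
[5,11] 'z'=='z' → l++,r--
[6,10] 'c'=='c' → l++,r--
[7,9] 'x'=='x' → l++,r--

7 moves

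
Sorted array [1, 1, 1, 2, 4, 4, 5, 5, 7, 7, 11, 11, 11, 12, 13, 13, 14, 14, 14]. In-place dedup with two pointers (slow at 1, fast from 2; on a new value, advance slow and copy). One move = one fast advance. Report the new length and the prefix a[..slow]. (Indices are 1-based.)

length 9; prefix = [1, 2, 4, 5, 7, 11, 12, 13, 14]

slow=1 fast=2: a[fast]=1=a[slow] dup, fast++
slow=1 fast=3: a[fast]=1=a[slow] dup, fast++
slow=1 fast=4: a[fast]=2≠a[slow]=1 write a[2]=2, slow++,fast++
slow=2 fast=5: a[fast]=4≠a[slow]=2 write a[3]=4, slow++,fast++
slow=3 fast=6: a[fast]=4=a[slow] dup, fast++
slow=3 fast=7: a[fast]=5≠a[slow]=4 write a[4]=5, slow++,fast++
slow=4 fast=8: a[fast]=5=a[slow] dup, fast++
slow=4 fast=9: a[fast]=7≠a[slow]=5 write a[5]=7, slow++,fast++
slow=5 fast=10: a[fast]=7=a[slow] dup, fast++
slow=5 fast=11: a[fast]=11≠a[slow]=7 write a[6]=11, slow++,fast++
slow=6 fast=12: a[fast]=11=a[slow] dup, fast++
slow=6 fast=13: a[fast]=11=a[slow] dup, fast++
slow=6 fast=14: a[fast]=12≠a[slow]=11 write a[7]=12, slow++,fast++
slow=7 fast=15: a[fast]=13≠a[slow]=12 write a[8]=13, slow++,fast++
slow=8 fast=16: a[fast]=13=a[slow] dup, fast++
slow=8 fast=17: a[fast]=14≠a[slow]=13 write a[9]=14, slow++,fast++
slow=9 fast=18: a[fast]=14=a[slow] dup, fast++
slow=9 fast=19: a[fast]=14=a[slow] dup, fast++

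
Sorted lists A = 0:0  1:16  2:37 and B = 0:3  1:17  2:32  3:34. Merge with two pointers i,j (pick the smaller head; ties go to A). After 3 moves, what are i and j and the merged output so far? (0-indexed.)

i=0 j=0: A[i]=0<=B[j]=3 take 0, i++
i=1 j=0: A[i]=16>B[j]=3 take 3, j++
i=1 j=1: A[i]=16<=B[j]=17 take 16, i++

i=2, j=1, merged so far=[0, 3, 16]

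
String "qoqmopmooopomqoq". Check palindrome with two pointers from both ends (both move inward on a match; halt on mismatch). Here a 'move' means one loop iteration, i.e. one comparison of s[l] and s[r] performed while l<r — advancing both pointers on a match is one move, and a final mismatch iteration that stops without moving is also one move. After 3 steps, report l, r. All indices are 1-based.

l=4, r=13

l=1 r=16: 'q'=='q', l++,r--
l=2 r=15: 'o'=='o', l++,r--
l=3 r=14: 'q'=='q', l++,r--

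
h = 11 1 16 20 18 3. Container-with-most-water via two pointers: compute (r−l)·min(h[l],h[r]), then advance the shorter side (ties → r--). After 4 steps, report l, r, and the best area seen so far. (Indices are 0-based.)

[0,5] min(11,3)*5=15 best=15 * → r--
[0,4] min(11,18)*4=44 best=44 * → l++
[1,4] min(1,18)*3=3 best=44 → l++
[2,4] min(16,18)*2=32 best=44 → l++

l=3, r=4, best area=44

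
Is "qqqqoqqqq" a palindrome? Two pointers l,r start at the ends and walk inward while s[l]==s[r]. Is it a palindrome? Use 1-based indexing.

palindrome

l=1 r=9: 'q'=='q', l++,r--
l=2 r=8: 'q'=='q', l++,r--
l=3 r=7: 'q'=='q', l++,r--
l=4 r=6: 'q'=='q', l++,r--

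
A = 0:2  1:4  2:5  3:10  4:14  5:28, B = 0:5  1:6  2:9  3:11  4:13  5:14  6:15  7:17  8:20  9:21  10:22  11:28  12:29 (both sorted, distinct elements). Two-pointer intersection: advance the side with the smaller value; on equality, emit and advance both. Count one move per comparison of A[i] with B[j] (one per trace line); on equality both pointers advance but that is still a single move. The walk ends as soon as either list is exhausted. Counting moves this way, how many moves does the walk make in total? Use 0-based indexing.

15 moves

i=0 j=0: 2<5, i++
i=1 j=0: 4<5, i++
i=2 j=0: 5==5 emit, i++,j++
i=3 j=1: 10>6, j++
i=3 j=2: 10>9, j++
i=3 j=3: 10<11, i++
i=4 j=3: 14>11, j++
i=4 j=4: 14>13, j++
i=4 j=5: 14==14 emit, i++,j++
i=5 j=6: 28>15, j++
i=5 j=7: 28>17, j++
i=5 j=8: 28>20, j++
i=5 j=9: 28>21, j++
i=5 j=10: 28>22, j++
i=5 j=11: 28==28 emit, i++,j++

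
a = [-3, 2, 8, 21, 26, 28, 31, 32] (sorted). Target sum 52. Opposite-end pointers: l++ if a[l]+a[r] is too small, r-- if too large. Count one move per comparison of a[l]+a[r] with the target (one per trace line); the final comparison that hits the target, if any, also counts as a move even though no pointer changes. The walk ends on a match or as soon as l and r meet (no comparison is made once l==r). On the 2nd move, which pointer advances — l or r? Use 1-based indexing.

l

[1,8] -3+32=29 <52 → l++
[2,8] 2+32=34 <52 → l++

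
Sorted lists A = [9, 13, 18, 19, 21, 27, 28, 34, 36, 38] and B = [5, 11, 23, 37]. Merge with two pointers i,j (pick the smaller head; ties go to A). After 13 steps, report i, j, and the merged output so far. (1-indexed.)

[i=1,j=1] A[i]=9>B[j]=5 take 5 → j++
[i=1,j=2] A[i]=9<=B[j]=11 take 9 → i++
[i=2,j=2] A[i]=13>B[j]=11 take 11 → j++
[i=2,j=3] A[i]=13<=B[j]=23 take 13 → i++
[i=3,j=3] A[i]=18<=B[j]=23 take 18 → i++
[i=4,j=3] A[i]=19<=B[j]=23 take 19 → i++
[i=5,j=3] A[i]=21<=B[j]=23 take 21 → i++
[i=6,j=3] A[i]=27>B[j]=23 take 23 → j++
[i=6,j=4] A[i]=27<=B[j]=37 take 27 → i++
[i=7,j=4] A[i]=28<=B[j]=37 take 28 → i++
[i=8,j=4] A[i]=34<=B[j]=37 take 34 → i++
[i=9,j=4] A[i]=36<=B[j]=37 take 36 → i++
[i=10,j=4] A[i]=38>B[j]=37 take 37 → j++

i=10, j=5, merged so far=[5, 9, 11, 13, 18, 19, 21, 23, 27, 28, 34, 36, 37]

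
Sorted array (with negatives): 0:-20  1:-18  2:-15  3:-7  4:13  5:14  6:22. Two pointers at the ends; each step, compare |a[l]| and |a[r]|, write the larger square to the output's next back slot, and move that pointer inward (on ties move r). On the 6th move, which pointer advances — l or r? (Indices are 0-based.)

[0,6] |-20|<=|22| out[6]=484 → r--
[0,5] |-20|>|14| out[5]=400 → l++
[1,5] |-18|>|14| out[4]=324 → l++
[2,5] |-15|>|14| out[3]=225 → l++
[3,5] |-7|<=|14| out[2]=196 → r--
[3,4] |-7|<=|13| out[1]=169 → r--

r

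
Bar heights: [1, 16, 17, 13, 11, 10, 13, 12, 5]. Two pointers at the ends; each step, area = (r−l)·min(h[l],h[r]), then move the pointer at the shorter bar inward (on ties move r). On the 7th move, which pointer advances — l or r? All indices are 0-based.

[0,8] min(1,5)*8=8 best=8 * → l++
[1,8] min(16,5)*7=35 best=35 * → r--
[1,7] min(16,12)*6=72 best=72 * → r--
[1,6] min(16,13)*5=65 best=72 → r--
[1,5] min(16,10)*4=40 best=72 → r--
[1,4] min(16,11)*3=33 best=72 → r--
[1,3] min(16,13)*2=26 best=72 → r--

r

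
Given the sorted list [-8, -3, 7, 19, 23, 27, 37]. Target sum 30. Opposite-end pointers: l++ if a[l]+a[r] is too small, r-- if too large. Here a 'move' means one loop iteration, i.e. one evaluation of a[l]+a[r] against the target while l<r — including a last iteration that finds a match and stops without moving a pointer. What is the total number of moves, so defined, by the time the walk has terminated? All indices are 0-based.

5 moves

l=0 r=6: -8+37=29 <30, l++
l=1 r=6: -3+37=34 >30, r--
l=1 r=5: -3+27=24 <30, l++
l=2 r=5: 7+27=34 >30, r--
l=2 r=4: 7+23=30, found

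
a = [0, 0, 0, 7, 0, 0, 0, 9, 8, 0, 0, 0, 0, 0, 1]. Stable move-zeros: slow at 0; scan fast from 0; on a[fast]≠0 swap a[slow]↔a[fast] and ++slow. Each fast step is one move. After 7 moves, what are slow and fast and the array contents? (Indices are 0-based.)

(s=0,f=0) a[fast]=0 → fast++
(s=0,f=1) a[fast]=0 → fast++
(s=0,f=2) a[fast]=0 → fast++
(s=0,f=3) a[fast]=7≠0 swap→a[0]=7 → slow++,fast++
(s=1,f=4) a[fast]=0 → fast++
(s=1,f=5) a[fast]=0 → fast++
(s=1,f=6) a[fast]=0 → fast++

slow=1, fast=7, a=[7, 0, 0, 0, 0, 0, 0, 9, 8, 0, 0, 0, 0, 0, 1]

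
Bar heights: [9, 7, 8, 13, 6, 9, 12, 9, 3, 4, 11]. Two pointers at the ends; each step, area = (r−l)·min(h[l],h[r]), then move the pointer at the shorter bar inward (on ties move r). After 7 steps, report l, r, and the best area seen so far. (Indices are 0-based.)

l=0 r=10: min(9,11)*10=90 best=90 *, l++
l=1 r=10: min(7,11)*9=63 best=90, l++
l=2 r=10: min(8,11)*8=64 best=90, l++
l=3 r=10: min(13,11)*7=77 best=90, r--
l=3 r=9: min(13,4)*6=24 best=90, r--
l=3 r=8: min(13,3)*5=15 best=90, r--
l=3 r=7: min(13,9)*4=36 best=90, r--

l=3, r=6, best area=90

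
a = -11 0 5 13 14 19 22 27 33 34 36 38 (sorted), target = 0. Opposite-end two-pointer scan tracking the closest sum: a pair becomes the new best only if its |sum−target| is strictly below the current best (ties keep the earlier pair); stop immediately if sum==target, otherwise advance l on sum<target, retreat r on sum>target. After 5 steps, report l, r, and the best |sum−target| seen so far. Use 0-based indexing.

[0,11] -11+38=27 d=27 * → r--
[0,10] -11+36=25 d=25 * → r--
[0,9] -11+34=23 d=23 * → r--
[0,8] -11+33=22 d=22 * → r--
[0,7] -11+27=16 d=16 * → r--

l=0, r=6, best |Δ|=16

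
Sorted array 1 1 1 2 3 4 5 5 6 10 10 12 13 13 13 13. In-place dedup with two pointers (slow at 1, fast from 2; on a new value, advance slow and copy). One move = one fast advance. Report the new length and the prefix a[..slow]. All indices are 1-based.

length 9; prefix = [1, 2, 3, 4, 5, 6, 10, 12, 13]

slow=1 fast=2: a[fast]=1=a[slow] dup, fast++
slow=1 fast=3: a[fast]=1=a[slow] dup, fast++
slow=1 fast=4: a[fast]=2≠a[slow]=1 write a[2]=2, slow++,fast++
slow=2 fast=5: a[fast]=3≠a[slow]=2 write a[3]=3, slow++,fast++
slow=3 fast=6: a[fast]=4≠a[slow]=3 write a[4]=4, slow++,fast++
slow=4 fast=7: a[fast]=5≠a[slow]=4 write a[5]=5, slow++,fast++
slow=5 fast=8: a[fast]=5=a[slow] dup, fast++
slow=5 fast=9: a[fast]=6≠a[slow]=5 write a[6]=6, slow++,fast++
slow=6 fast=10: a[fast]=10≠a[slow]=6 write a[7]=10, slow++,fast++
slow=7 fast=11: a[fast]=10=a[slow] dup, fast++
slow=7 fast=12: a[fast]=12≠a[slow]=10 write a[8]=12, slow++,fast++
slow=8 fast=13: a[fast]=13≠a[slow]=12 write a[9]=13, slow++,fast++
slow=9 fast=14: a[fast]=13=a[slow] dup, fast++
slow=9 fast=15: a[fast]=13=a[slow] dup, fast++
slow=9 fast=16: a[fast]=13=a[slow] dup, fast++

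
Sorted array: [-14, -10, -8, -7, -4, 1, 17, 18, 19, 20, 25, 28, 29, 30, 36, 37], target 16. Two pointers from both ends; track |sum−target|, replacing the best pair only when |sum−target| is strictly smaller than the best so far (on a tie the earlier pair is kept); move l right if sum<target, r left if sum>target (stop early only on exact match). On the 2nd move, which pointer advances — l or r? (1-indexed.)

l=1 r=16: -14+37=23 d=7 *, r--
l=1 r=15: -14+36=22 d=6 *, r--

r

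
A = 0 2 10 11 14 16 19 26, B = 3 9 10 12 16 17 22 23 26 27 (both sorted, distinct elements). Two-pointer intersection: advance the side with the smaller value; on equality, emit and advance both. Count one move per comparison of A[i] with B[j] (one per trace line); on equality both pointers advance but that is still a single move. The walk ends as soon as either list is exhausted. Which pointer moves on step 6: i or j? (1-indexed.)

i=1 j=1: 0<3, i++
i=2 j=1: 2<3, i++
i=3 j=1: 10>3, j++
i=3 j=2: 10>9, j++
i=3 j=3: 10==10 emit, i++,j++
i=4 j=4: 11<12, i++

i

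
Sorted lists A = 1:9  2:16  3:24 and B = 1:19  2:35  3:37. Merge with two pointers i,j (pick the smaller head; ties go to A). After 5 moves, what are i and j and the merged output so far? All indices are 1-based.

i=4, j=3, merged so far=[9, 16, 19, 24, 35]

[i=1,j=1] A[i]=9<=B[j]=19 take 9 → i++
[i=2,j=1] A[i]=16<=B[j]=19 take 16 → i++
[i=3,j=1] A[i]=24>B[j]=19 take 19 → j++
[i=3,j=2] A[i]=24<=B[j]=35 take 24 → i++
[i=4,j=2] A done, take B[j]=35 → j++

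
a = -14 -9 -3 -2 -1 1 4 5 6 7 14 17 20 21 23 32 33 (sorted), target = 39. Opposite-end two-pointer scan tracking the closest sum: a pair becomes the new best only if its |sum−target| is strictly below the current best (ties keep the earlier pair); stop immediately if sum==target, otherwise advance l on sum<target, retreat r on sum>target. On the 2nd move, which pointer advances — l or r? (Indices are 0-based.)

l

l=0 r=16: -14+33=19 d=20 *, l++
l=1 r=16: -9+33=24 d=15 *, l++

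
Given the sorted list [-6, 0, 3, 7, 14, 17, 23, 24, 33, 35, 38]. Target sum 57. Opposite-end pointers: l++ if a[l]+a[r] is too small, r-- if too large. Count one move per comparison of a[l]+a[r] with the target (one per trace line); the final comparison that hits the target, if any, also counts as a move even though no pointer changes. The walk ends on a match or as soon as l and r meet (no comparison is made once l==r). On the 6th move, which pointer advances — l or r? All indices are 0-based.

[0,10] -6+38=32 <57 → l++
[1,10] 0+38=38 <57 → l++
[2,10] 3+38=41 <57 → l++
[3,10] 7+38=45 <57 → l++
[4,10] 14+38=52 <57 → l++
[5,10] 17+38=55 <57 → l++

l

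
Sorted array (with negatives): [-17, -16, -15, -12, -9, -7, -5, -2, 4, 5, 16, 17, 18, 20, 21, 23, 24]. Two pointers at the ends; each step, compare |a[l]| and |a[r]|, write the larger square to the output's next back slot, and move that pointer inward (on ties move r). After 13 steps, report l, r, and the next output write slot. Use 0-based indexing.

[0,16] |-17|<=|24| out[16]=576 → r--
[0,15] |-17|<=|23| out[15]=529 → r--
[0,14] |-17|<=|21| out[14]=441 → r--
[0,13] |-17|<=|20| out[13]=400 → r--
[0,12] |-17|<=|18| out[12]=324 → r--
[0,11] |-17|<=|17| out[11]=289 → r--
[0,10] |-17|>|16| out[10]=289 → l++
[1,10] |-16|<=|16| out[9]=256 → r--
[1,9] |-16|>|5| out[8]=256 → l++
[2,9] |-15|>|5| out[7]=225 → l++
[3,9] |-12|>|5| out[6]=144 → l++
[4,9] |-9|>|5| out[5]=81 → l++
[5,9] |-7|>|5| out[4]=49 → l++

l=6, r=9, next write slot=3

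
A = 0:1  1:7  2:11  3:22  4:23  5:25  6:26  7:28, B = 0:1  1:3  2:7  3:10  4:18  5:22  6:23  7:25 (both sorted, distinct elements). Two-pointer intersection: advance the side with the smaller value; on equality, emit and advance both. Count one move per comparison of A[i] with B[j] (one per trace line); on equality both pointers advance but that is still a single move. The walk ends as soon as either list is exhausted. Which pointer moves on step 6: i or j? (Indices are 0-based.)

j

[i=0,j=0] 1==1 emit → i++,j++
[i=1,j=1] 7>3 → j++
[i=1,j=2] 7==7 emit → i++,j++
[i=2,j=3] 11>10 → j++
[i=2,j=4] 11<18 → i++
[i=3,j=4] 22>18 → j++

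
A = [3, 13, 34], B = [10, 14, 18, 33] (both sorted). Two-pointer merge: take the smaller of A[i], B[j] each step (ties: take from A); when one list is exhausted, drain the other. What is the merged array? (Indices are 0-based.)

[3, 10, 13, 14, 18, 33, 34]

[i=0,j=0] A[i]=3<=B[j]=10 take 3 → i++
[i=1,j=0] A[i]=13>B[j]=10 take 10 → j++
[i=1,j=1] A[i]=13<=B[j]=14 take 13 → i++
[i=2,j=1] A[i]=34>B[j]=14 take 14 → j++
[i=2,j=2] A[i]=34>B[j]=18 take 18 → j++
[i=2,j=3] A[i]=34>B[j]=33 take 33 → j++
[i=2,j=4] B done, take A[i]=34 → i++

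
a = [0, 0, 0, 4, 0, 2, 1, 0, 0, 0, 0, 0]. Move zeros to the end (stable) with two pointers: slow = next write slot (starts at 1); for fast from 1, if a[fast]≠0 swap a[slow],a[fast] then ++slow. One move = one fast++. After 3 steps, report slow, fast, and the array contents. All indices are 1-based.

slow=1, fast=4, a=[0, 0, 0, 4, 0, 2, 1, 0, 0, 0, 0, 0]

slow=1 fast=1: a[fast]=0, fast++
slow=1 fast=2: a[fast]=0, fast++
slow=1 fast=3: a[fast]=0, fast++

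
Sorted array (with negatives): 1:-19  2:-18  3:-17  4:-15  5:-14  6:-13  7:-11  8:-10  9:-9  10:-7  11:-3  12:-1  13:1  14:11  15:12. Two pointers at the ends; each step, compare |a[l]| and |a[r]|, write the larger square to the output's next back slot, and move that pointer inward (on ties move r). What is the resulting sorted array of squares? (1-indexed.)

[1, 1, 9, 49, 81, 100, 121, 121, 144, 169, 196, 225, 289, 324, 361]

[1,15] |-19|>|12| out[15]=361 → l++
[2,15] |-18|>|12| out[14]=324 → l++
[3,15] |-17|>|12| out[13]=289 → l++
[4,15] |-15|>|12| out[12]=225 → l++
[5,15] |-14|>|12| out[11]=196 → l++
[6,15] |-13|>|12| out[10]=169 → l++
[7,15] |-11|<=|12| out[9]=144 → r--
[7,14] |-11|<=|11| out[8]=121 → r--
[7,13] |-11|>|1| out[7]=121 → l++
[8,13] |-10|>|1| out[6]=100 → l++
[9,13] |-9|>|1| out[5]=81 → l++
[10,13] |-7|>|1| out[4]=49 → l++
[11,13] |-3|>|1| out[3]=9 → l++
[12,13] |-1|<=|1| out[2]=1 → r--
[12,12] |-1|<=|-1| out[1]=1 → r--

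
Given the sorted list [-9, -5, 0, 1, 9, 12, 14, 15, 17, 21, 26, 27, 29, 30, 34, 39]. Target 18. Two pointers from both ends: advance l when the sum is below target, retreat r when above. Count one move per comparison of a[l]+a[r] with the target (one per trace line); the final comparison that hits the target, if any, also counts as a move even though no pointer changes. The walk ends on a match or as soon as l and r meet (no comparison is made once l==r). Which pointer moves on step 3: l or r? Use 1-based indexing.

r

l=1 r=16: -9+39=30 >18, r--
l=1 r=15: -9+34=25 >18, r--
l=1 r=14: -9+30=21 >18, r--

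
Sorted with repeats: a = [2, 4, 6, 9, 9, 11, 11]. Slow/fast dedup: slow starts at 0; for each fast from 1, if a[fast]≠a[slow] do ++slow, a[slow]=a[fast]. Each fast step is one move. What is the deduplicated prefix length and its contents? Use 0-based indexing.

length 5; prefix = [2, 4, 6, 9, 11]

(s=0,f=1) a[fast]=4≠a[slow]=2 write a[1]=4 → slow++,fast++
(s=1,f=2) a[fast]=6≠a[slow]=4 write a[2]=6 → slow++,fast++
(s=2,f=3) a[fast]=9≠a[slow]=6 write a[3]=9 → slow++,fast++
(s=3,f=4) a[fast]=9=a[slow] dup → fast++
(s=3,f=5) a[fast]=11≠a[slow]=9 write a[4]=11 → slow++,fast++
(s=4,f=6) a[fast]=11=a[slow] dup → fast++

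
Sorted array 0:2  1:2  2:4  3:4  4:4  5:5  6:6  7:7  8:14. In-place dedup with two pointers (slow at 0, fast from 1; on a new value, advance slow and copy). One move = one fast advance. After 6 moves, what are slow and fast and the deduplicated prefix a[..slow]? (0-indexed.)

slow=3, fast=7, prefix=[2, 4, 5, 6]

slow=0 fast=1: a[fast]=2=a[slow] dup, fast++
slow=0 fast=2: a[fast]=4≠a[slow]=2 write a[1]=4, slow++,fast++
slow=1 fast=3: a[fast]=4=a[slow] dup, fast++
slow=1 fast=4: a[fast]=4=a[slow] dup, fast++
slow=1 fast=5: a[fast]=5≠a[slow]=4 write a[2]=5, slow++,fast++
slow=2 fast=6: a[fast]=6≠a[slow]=5 write a[3]=6, slow++,fast++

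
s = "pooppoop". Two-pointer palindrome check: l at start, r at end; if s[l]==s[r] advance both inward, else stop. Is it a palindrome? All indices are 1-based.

[1,8] 'p'=='p' → l++,r--
[2,7] 'o'=='o' → l++,r--
[3,6] 'o'=='o' → l++,r--
[4,5] 'p'=='p' → l++,r--

palindrome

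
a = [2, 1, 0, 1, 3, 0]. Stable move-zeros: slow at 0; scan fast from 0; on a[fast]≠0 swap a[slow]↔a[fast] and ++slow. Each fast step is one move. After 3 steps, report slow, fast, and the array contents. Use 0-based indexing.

slow=2, fast=3, a=[2, 1, 0, 1, 3, 0]

(s=0,f=0) a[fast]=2≠0 swap→a[0]=2 → slow++,fast++
(s=1,f=1) a[fast]=1≠0 swap→a[1]=1 → slow++,fast++
(s=2,f=2) a[fast]=0 → fast++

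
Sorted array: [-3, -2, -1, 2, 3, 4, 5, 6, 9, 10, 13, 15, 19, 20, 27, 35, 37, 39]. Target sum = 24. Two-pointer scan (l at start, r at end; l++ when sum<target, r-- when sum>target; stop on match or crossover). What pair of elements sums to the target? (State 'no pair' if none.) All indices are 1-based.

l=1 r=18: -3+39=36 >24, r--
l=1 r=17: -3+37=34 >24, r--
l=1 r=16: -3+35=32 >24, r--
l=1 r=15: -3+27=24, found

(-3, 27)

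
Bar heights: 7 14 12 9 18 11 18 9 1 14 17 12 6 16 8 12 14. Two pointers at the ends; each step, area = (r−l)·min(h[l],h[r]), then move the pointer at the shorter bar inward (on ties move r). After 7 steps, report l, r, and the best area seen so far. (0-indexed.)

l=0 r=16: min(7,14)*16=112 best=112 *, l++
l=1 r=16: min(14,14)*15=210 best=210 *, r--
l=1 r=15: min(14,12)*14=168 best=210, r--
l=1 r=14: min(14,8)*13=104 best=210, r--
l=1 r=13: min(14,16)*12=168 best=210, l++
l=2 r=13: min(12,16)*11=132 best=210, l++
l=3 r=13: min(9,16)*10=90 best=210, l++

l=4, r=13, best area=210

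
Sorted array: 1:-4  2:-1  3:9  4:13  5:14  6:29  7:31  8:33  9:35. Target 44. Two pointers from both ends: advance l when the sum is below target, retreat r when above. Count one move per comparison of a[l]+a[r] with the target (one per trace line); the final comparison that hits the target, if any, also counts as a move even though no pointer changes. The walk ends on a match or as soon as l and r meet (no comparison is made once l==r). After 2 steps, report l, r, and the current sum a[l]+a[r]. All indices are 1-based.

l=1 r=9: -4+35=31 <44, l++
l=2 r=9: -1+35=34 <44, l++

l=3, r=9, sum=44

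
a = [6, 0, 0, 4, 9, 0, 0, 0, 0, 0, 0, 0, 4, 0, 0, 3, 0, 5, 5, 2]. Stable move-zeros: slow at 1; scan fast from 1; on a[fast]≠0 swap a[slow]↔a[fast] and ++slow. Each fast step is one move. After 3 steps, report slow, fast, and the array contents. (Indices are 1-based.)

(s=1,f=1) a[fast]=6≠0 swap→a[1]=6 → slow++,fast++
(s=2,f=2) a[fast]=0 → fast++
(s=2,f=3) a[fast]=0 → fast++

slow=2, fast=4, a=[6, 0, 0, 4, 9, 0, 0, 0, 0, 0, 0, 0, 4, 0, 0, 3, 0, 5, 5, 2]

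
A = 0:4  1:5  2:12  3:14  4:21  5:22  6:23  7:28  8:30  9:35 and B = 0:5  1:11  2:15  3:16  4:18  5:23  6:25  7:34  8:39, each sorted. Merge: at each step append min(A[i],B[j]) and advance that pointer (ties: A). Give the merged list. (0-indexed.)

i=0 j=0: A[i]=4<=B[j]=5 take 4, i++
i=1 j=0: A[i]=5<=B[j]=5 take 5, i++
i=2 j=0: A[i]=12>B[j]=5 take 5, j++
i=2 j=1: A[i]=12>B[j]=11 take 11, j++
i=2 j=2: A[i]=12<=B[j]=15 take 12, i++
i=3 j=2: A[i]=14<=B[j]=15 take 14, i++
i=4 j=2: A[i]=21>B[j]=15 take 15, j++
i=4 j=3: A[i]=21>B[j]=16 take 16, j++
i=4 j=4: A[i]=21>B[j]=18 take 18, j++
i=4 j=5: A[i]=21<=B[j]=23 take 21, i++
i=5 j=5: A[i]=22<=B[j]=23 take 22, i++
i=6 j=5: A[i]=23<=B[j]=23 take 23, i++
i=7 j=5: A[i]=28>B[j]=23 take 23, j++
i=7 j=6: A[i]=28>B[j]=25 take 25, j++
i=7 j=7: A[i]=28<=B[j]=34 take 28, i++
i=8 j=7: A[i]=30<=B[j]=34 take 30, i++
i=9 j=7: A[i]=35>B[j]=34 take 34, j++
i=9 j=8: A[i]=35<=B[j]=39 take 35, i++
i=10 j=8: A done, take B[j]=39, j++

[4, 5, 5, 11, 12, 14, 15, 16, 18, 21, 22, 23, 23, 25, 28, 30, 34, 35, 39]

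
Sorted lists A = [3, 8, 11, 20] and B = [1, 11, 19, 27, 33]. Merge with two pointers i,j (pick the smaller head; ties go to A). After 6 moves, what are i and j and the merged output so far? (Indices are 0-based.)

i=0 j=0: A[i]=3>B[j]=1 take 1, j++
i=0 j=1: A[i]=3<=B[j]=11 take 3, i++
i=1 j=1: A[i]=8<=B[j]=11 take 8, i++
i=2 j=1: A[i]=11<=B[j]=11 take 11, i++
i=3 j=1: A[i]=20>B[j]=11 take 11, j++
i=3 j=2: A[i]=20>B[j]=19 take 19, j++

i=3, j=3, merged so far=[1, 3, 8, 11, 11, 19]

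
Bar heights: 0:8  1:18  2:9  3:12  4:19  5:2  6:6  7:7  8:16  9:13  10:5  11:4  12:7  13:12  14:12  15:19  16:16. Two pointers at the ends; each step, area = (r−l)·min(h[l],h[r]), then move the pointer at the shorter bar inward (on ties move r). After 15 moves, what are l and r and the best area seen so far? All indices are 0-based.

l=4, r=5, best area=252

[0,16] min(8,16)*16=128 best=128 * → l++
[1,16] min(18,16)*15=240 best=240 * → r--
[1,15] min(18,19)*14=252 best=252 * → l++
[2,15] min(9,19)*13=117 best=252 → l++
[3,15] min(12,19)*12=144 best=252 → l++
[4,15] min(19,19)*11=209 best=252 → r--
[4,14] min(19,12)*10=120 best=252 → r--
[4,13] min(19,12)*9=108 best=252 → r--
[4,12] min(19,7)*8=56 best=252 → r--
[4,11] min(19,4)*7=28 best=252 → r--
[4,10] min(19,5)*6=30 best=252 → r--
[4,9] min(19,13)*5=65 best=252 → r--
[4,8] min(19,16)*4=64 best=252 → r--
[4,7] min(19,7)*3=21 best=252 → r--
[4,6] min(19,6)*2=12 best=252 → r--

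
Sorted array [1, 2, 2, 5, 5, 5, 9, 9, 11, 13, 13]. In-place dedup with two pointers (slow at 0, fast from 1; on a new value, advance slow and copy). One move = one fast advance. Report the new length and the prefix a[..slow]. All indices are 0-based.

length 6; prefix = [1, 2, 5, 9, 11, 13]

(s=0,f=1) a[fast]=2≠a[slow]=1 write a[1]=2 → slow++,fast++
(s=1,f=2) a[fast]=2=a[slow] dup → fast++
(s=1,f=3) a[fast]=5≠a[slow]=2 write a[2]=5 → slow++,fast++
(s=2,f=4) a[fast]=5=a[slow] dup → fast++
(s=2,f=5) a[fast]=5=a[slow] dup → fast++
(s=2,f=6) a[fast]=9≠a[slow]=5 write a[3]=9 → slow++,fast++
(s=3,f=7) a[fast]=9=a[slow] dup → fast++
(s=3,f=8) a[fast]=11≠a[slow]=9 write a[4]=11 → slow++,fast++
(s=4,f=9) a[fast]=13≠a[slow]=11 write a[5]=13 → slow++,fast++
(s=5,f=10) a[fast]=13=a[slow] dup → fast++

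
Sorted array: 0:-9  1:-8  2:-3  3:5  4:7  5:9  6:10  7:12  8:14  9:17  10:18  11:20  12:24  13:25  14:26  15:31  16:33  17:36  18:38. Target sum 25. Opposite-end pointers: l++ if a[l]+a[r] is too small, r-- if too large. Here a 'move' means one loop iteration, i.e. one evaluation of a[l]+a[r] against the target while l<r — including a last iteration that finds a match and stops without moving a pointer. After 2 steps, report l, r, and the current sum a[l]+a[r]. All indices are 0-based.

l=0, r=16, sum=24

[0,18] -9+38=29 >25 → r--
[0,17] -9+36=27 >25 → r--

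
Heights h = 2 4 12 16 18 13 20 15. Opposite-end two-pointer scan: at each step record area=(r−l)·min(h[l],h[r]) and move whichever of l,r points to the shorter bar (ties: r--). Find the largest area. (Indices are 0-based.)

max area = 60

l=0 r=7: min(2,15)*7=14 best=14 *, l++
l=1 r=7: min(4,15)*6=24 best=24 *, l++
l=2 r=7: min(12,15)*5=60 best=60 *, l++
l=3 r=7: min(16,15)*4=60 best=60, r--
l=3 r=6: min(16,20)*3=48 best=60, l++
l=4 r=6: min(18,20)*2=36 best=60, l++
l=5 r=6: min(13,20)*1=13 best=60, l++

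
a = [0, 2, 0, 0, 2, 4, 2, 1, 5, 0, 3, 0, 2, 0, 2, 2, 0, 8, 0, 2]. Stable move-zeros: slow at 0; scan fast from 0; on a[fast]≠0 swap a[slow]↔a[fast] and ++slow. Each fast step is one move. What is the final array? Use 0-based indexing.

slow=0 fast=0: a[fast]=0, fast++
slow=0 fast=1: a[fast]=2≠0 swap→a[0]=2, slow++,fast++
slow=1 fast=2: a[fast]=0, fast++
slow=1 fast=3: a[fast]=0, fast++
slow=1 fast=4: a[fast]=2≠0 swap→a[1]=2, slow++,fast++
slow=2 fast=5: a[fast]=4≠0 swap→a[2]=4, slow++,fast++
slow=3 fast=6: a[fast]=2≠0 swap→a[3]=2, slow++,fast++
slow=4 fast=7: a[fast]=1≠0 swap→a[4]=1, slow++,fast++
slow=5 fast=8: a[fast]=5≠0 swap→a[5]=5, slow++,fast++
slow=6 fast=9: a[fast]=0, fast++
slow=6 fast=10: a[fast]=3≠0 swap→a[6]=3, slow++,fast++
slow=7 fast=11: a[fast]=0, fast++
slow=7 fast=12: a[fast]=2≠0 swap→a[7]=2, slow++,fast++
slow=8 fast=13: a[fast]=0, fast++
slow=8 fast=14: a[fast]=2≠0 swap→a[8]=2, slow++,fast++
slow=9 fast=15: a[fast]=2≠0 swap→a[9]=2, slow++,fast++
slow=10 fast=16: a[fast]=0, fast++
slow=10 fast=17: a[fast]=8≠0 swap→a[10]=8, slow++,fast++
slow=11 fast=18: a[fast]=0, fast++
slow=11 fast=19: a[fast]=2≠0 swap→a[11]=2, slow++,fast++

[2, 2, 4, 2, 1, 5, 3, 2, 2, 2, 8, 2, 0, 0, 0, 0, 0, 0, 0, 0]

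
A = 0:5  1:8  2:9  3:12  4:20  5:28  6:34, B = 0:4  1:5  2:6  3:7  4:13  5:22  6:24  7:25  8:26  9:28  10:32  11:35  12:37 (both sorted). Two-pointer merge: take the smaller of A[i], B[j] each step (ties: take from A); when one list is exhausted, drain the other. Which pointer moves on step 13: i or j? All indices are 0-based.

i=0 j=0: A[i]=5>B[j]=4 take 4, j++
i=0 j=1: A[i]=5<=B[j]=5 take 5, i++
i=1 j=1: A[i]=8>B[j]=5 take 5, j++
i=1 j=2: A[i]=8>B[j]=6 take 6, j++
i=1 j=3: A[i]=8>B[j]=7 take 7, j++
i=1 j=4: A[i]=8<=B[j]=13 take 8, i++
i=2 j=4: A[i]=9<=B[j]=13 take 9, i++
i=3 j=4: A[i]=12<=B[j]=13 take 12, i++
i=4 j=4: A[i]=20>B[j]=13 take 13, j++
i=4 j=5: A[i]=20<=B[j]=22 take 20, i++
i=5 j=5: A[i]=28>B[j]=22 take 22, j++
i=5 j=6: A[i]=28>B[j]=24 take 24, j++
i=5 j=7: A[i]=28>B[j]=25 take 25, j++

j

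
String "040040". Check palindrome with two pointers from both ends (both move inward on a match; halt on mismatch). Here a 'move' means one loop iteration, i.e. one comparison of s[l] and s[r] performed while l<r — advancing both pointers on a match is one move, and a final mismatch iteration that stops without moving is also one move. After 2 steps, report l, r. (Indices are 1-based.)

l=3, r=4

l=1 r=6: '0'=='0', l++,r--
l=2 r=5: '4'=='4', l++,r--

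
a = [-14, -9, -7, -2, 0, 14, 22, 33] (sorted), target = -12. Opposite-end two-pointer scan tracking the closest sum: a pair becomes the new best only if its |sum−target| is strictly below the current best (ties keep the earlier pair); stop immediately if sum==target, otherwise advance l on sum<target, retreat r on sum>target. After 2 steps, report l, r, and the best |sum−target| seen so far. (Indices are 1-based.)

l=1, r=6, best |Δ|=20

l=1 r=8: -14+33=19 d=31 *, r--
l=1 r=7: -14+22=8 d=20 *, r--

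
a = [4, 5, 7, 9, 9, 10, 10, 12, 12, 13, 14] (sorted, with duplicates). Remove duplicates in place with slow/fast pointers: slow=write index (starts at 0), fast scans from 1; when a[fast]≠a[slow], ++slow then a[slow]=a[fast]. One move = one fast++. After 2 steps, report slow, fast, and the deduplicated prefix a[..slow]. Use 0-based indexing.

slow=2, fast=3, prefix=[4, 5, 7]

slow=0 fast=1: a[fast]=5≠a[slow]=4 write a[1]=5, slow++,fast++
slow=1 fast=2: a[fast]=7≠a[slow]=5 write a[2]=7, slow++,fast++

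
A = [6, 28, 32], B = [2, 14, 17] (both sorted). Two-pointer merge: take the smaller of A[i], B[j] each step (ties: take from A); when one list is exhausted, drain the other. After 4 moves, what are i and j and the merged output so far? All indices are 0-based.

[i=0,j=0] A[i]=6>B[j]=2 take 2 → j++
[i=0,j=1] A[i]=6<=B[j]=14 take 6 → i++
[i=1,j=1] A[i]=28>B[j]=14 take 14 → j++
[i=1,j=2] A[i]=28>B[j]=17 take 17 → j++

i=1, j=3, merged so far=[2, 6, 14, 17]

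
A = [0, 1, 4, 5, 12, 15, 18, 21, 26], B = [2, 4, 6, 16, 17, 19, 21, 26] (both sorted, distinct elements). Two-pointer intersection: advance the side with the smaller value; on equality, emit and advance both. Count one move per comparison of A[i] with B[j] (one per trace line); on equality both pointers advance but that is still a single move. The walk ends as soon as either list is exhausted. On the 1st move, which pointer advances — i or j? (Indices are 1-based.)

i

[i=1,j=1] 0<2 → i++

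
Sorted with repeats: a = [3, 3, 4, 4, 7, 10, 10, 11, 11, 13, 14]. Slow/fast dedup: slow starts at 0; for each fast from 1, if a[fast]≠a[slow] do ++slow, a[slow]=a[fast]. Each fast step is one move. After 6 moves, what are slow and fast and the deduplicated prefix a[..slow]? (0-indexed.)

slow=0 fast=1: a[fast]=3=a[slow] dup, fast++
slow=0 fast=2: a[fast]=4≠a[slow]=3 write a[1]=4, slow++,fast++
slow=1 fast=3: a[fast]=4=a[slow] dup, fast++
slow=1 fast=4: a[fast]=7≠a[slow]=4 write a[2]=7, slow++,fast++
slow=2 fast=5: a[fast]=10≠a[slow]=7 write a[3]=10, slow++,fast++
slow=3 fast=6: a[fast]=10=a[slow] dup, fast++

slow=3, fast=7, prefix=[3, 4, 7, 10]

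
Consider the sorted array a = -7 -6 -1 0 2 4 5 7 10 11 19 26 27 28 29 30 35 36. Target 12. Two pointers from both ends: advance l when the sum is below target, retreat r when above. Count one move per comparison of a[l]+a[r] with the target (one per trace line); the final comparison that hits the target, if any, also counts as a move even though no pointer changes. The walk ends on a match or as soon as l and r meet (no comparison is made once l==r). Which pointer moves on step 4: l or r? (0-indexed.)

[0,17] -7+36=29 >12 → r--
[0,16] -7+35=28 >12 → r--
[0,15] -7+30=23 >12 → r--
[0,14] -7+29=22 >12 → r--

r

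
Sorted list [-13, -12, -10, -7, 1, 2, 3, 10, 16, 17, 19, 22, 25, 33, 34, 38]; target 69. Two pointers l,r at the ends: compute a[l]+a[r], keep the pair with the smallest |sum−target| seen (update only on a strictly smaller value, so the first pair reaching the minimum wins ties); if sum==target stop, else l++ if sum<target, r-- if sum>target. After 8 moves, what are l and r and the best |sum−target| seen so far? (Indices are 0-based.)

[0,15] -13+38=25 d=44 * → l++
[1,15] -12+38=26 d=43 * → l++
[2,15] -10+38=28 d=41 * → l++
[3,15] -7+38=31 d=38 * → l++
[4,15] 1+38=39 d=30 * → l++
[5,15] 2+38=40 d=29 * → l++
[6,15] 3+38=41 d=28 * → l++
[7,15] 10+38=48 d=21 * → l++

l=8, r=15, best |Δ|=21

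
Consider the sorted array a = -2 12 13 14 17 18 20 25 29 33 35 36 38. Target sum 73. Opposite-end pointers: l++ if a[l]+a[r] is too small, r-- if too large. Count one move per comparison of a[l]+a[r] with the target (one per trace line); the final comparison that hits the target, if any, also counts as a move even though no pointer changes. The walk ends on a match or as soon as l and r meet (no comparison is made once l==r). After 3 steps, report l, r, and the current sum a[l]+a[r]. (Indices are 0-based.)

[0,12] -2+38=36 <73 → l++
[1,12] 12+38=50 <73 → l++
[2,12] 13+38=51 <73 → l++

l=3, r=12, sum=52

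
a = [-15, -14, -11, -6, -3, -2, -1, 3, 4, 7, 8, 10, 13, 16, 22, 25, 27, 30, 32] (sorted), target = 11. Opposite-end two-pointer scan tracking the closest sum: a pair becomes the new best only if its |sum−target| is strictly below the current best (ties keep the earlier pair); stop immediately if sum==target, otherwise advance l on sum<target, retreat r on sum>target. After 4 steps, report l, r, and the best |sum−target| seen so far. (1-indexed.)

l=2, r=16, best |Δ|=1

[1,19] -15+32=17 d=6 * → r--
[1,18] -15+30=15 d=4 * → r--
[1,17] -15+27=12 d=1 * → r--
[1,16] -15+25=10 d=1 → l++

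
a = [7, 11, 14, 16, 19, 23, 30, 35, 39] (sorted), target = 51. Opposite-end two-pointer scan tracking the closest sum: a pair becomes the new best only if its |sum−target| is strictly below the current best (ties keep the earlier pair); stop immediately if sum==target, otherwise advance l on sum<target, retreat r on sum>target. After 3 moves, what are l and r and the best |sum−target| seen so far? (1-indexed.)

l=1 r=9: 7+39=46 d=5 *, l++
l=2 r=9: 11+39=50 d=1 *, l++
l=3 r=9: 14+39=53 d=2, r--

l=3, r=8, best |Δ|=1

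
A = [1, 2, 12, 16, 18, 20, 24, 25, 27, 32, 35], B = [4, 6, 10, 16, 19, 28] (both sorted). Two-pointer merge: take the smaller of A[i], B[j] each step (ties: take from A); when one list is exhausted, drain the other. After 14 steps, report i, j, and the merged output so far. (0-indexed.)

[i=0,j=0] A[i]=1<=B[j]=4 take 1 → i++
[i=1,j=0] A[i]=2<=B[j]=4 take 2 → i++
[i=2,j=0] A[i]=12>B[j]=4 take 4 → j++
[i=2,j=1] A[i]=12>B[j]=6 take 6 → j++
[i=2,j=2] A[i]=12>B[j]=10 take 10 → j++
[i=2,j=3] A[i]=12<=B[j]=16 take 12 → i++
[i=3,j=3] A[i]=16<=B[j]=16 take 16 → i++
[i=4,j=3] A[i]=18>B[j]=16 take 16 → j++
[i=4,j=4] A[i]=18<=B[j]=19 take 18 → i++
[i=5,j=4] A[i]=20>B[j]=19 take 19 → j++
[i=5,j=5] A[i]=20<=B[j]=28 take 20 → i++
[i=6,j=5] A[i]=24<=B[j]=28 take 24 → i++
[i=7,j=5] A[i]=25<=B[j]=28 take 25 → i++
[i=8,j=5] A[i]=27<=B[j]=28 take 27 → i++

i=9, j=5, merged so far=[1, 2, 4, 6, 10, 12, 16, 16, 18, 19, 20, 24, 25, 27]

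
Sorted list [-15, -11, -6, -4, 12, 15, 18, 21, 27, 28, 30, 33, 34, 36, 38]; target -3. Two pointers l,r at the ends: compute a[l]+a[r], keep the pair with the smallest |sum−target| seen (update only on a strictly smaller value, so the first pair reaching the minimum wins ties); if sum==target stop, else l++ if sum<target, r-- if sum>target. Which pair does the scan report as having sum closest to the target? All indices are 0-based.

pair (-15, 12) with sum -3 (|Δ|=0)

[0,14] -15+38=23 d=26 * → r--
[0,13] -15+36=21 d=24 * → r--
[0,12] -15+34=19 d=22 * → r--
[0,11] -15+33=18 d=21 * → r--
[0,10] -15+30=15 d=18 * → r--
[0,9] -15+28=13 d=16 * → r--
[0,8] -15+27=12 d=15 * → r--
[0,7] -15+21=6 d=9 * → r--
[0,6] -15+18=3 d=6 * → r--
[0,5] -15+15=0 d=3 * → r--
[0,4] -15+12=-3 d=0 * → stop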